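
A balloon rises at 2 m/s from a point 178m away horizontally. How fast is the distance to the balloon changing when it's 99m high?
198√41485/41485 ≈ 0.9721 m/s

z² = 178² + y²
z = √(178² + 99²) = √41485
dz/dt = y/z · dy/dt = 99/√41485 · 2 = 198√41485/41485 ≈ 0.9721 m/s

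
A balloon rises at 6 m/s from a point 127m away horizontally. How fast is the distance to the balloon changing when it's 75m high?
225√21754/10877 ≈ 3.051 m/s

z² = 127² + y²
z = √(127² + 75²) = √21754
dz/dt = y/z · dy/dt = 75/√21754 · 6 = 225√21754/10877 ≈ 3.051 m/s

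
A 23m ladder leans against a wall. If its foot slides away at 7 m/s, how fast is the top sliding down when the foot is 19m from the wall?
19√42/12 ≈ 10.26 m/s

x² + y² = 23²
2x·dx/dt + 2y·dy/dt = 0
dy/dt = -x/y · dx/dt = -19/(2√42) · 7 = -19√42/12 m/s
The top is descending at 19√42/12 ≈ 10.26 m/s.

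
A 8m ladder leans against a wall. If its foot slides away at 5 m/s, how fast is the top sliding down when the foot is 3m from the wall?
3√55/11 ≈ 2.023 m/s

x² + y² = 8²
2x·dx/dt + 2y·dy/dt = 0
dy/dt = -x/y · dx/dt = -3/√55 · 5 = -3√55/11 m/s
The top is descending at 3√55/11 ≈ 2.023 m/s.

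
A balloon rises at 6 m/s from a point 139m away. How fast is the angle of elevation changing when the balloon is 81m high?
0.032223 rad/s

tan(θ) = y/139
sec²(θ) · dθ/dt = (1/139) · dy/dt
dθ/dt = cos²(θ)/139 · 6 = 139/(139² + 81²) · 6
dθ/dt = 0.032223 rad/s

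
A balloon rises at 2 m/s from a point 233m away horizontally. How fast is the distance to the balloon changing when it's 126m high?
252√70165/70165 ≈ 0.9513 m/s

z² = 233² + y²
z = √(233² + 126²) = √70165
dz/dt = y/z · dy/dt = 126/√70165 · 2 = 252√70165/70165 ≈ 0.9513 m/s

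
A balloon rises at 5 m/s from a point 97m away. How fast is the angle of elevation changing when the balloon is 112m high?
0.022093 rad/s

tan(θ) = y/97
sec²(θ) · dθ/dt = (1/97) · dy/dt
dθ/dt = cos²(θ)/97 · 5 = 97/(97² + 112²) · 5
dθ/dt = 0.022093 rad/s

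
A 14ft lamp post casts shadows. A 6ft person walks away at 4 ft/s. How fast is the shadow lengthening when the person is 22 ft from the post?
3 ft/s

By similar triangles: 14/(x+s) = 6/s
Solving: s = 6x/8
ds/dt = 6/8 · dx/dt = 3/4 · 4 = 3 ft/s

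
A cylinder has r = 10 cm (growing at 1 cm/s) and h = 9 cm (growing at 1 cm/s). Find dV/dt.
280π cm³/s

V = πr²h
dV/dt = 2πrh·dr/dt + πr²·dh/dt
= 2π(10)(9)(1) + π(10)²(1)
= 280π cm³/s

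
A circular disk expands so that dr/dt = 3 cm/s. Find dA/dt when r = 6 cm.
36π cm²/s

A = πr²
dA/dt = 2πr · dr/dt = 2π(6)(3) = 36π cm²/s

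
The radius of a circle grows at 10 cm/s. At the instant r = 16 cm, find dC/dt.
20π cm/s

C = 2πr
dC/dt = 2π · dr/dt = 2π · 10 = 20π cm/s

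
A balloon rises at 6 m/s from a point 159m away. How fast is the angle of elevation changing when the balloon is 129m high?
0.022757 rad/s

tan(θ) = y/159
sec²(θ) · dθ/dt = (1/159) · dy/dt
dθ/dt = cos²(θ)/159 · 6 = 159/(159² + 129²) · 6
dθ/dt = 0.022757 rad/s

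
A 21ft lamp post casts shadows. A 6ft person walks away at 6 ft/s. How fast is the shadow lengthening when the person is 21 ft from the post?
12/5 ft/s

By similar triangles: 21/(x+s) = 6/s
Solving: s = 6x/15
ds/dt = 6/15 · dx/dt = 2/5 · 6 = 12/5 ft/s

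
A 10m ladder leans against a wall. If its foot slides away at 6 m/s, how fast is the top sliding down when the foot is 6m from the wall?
9/2 = 4.5 m/s

x² + y² = 10²
2x·dx/dt + 2y·dy/dt = 0
dy/dt = -x/y · dx/dt = -6/8 · 6 = -9/2 m/s
The top is descending at 9/2 = 4.5 m/s.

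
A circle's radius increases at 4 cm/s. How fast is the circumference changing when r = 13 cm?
8π cm/s

C = 2πr
dC/dt = 2π · dr/dt = 2π · 4 = 8π cm/s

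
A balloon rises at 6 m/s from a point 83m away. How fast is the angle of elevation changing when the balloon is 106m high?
0.027476 rad/s

tan(θ) = y/83
sec²(θ) · dθ/dt = (1/83) · dy/dt
dθ/dt = cos²(θ)/83 · 6 = 83/(83² + 106²) · 6
dθ/dt = 0.027476 rad/s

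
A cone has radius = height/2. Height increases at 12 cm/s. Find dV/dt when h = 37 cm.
4107π cm³/s

V = (1/3)π(h/2)²h = πh³/12
dV/dt = πh²/4 · 12
At h = 37: dV/dt = 4107π cm³/s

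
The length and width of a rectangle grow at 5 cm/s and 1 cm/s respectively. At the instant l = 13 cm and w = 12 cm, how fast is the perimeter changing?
12 cm/s

P = 2(l + w)
dP/dt = 2(dl/dt + dw/dt) = 2(5 + 1) = 12 cm/s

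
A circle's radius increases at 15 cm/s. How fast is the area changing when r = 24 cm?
720π cm²/s

A = πr²
dA/dt = 2πr · dr/dt = 2π(24)(15) = 720π cm²/s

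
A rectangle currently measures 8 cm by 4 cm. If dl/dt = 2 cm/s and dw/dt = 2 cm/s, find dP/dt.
8 cm/s

P = 2(l + w)
dP/dt = 2(dl/dt + dw/dt) = 2(2 + 2) = 8 cm/s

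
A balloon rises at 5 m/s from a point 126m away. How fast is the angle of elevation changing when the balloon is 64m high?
0.031544 rad/s

tan(θ) = y/126
sec²(θ) · dθ/dt = (1/126) · dy/dt
dθ/dt = cos²(θ)/126 · 5 = 126/(126² + 64²) · 5
dθ/dt = 0.031544 rad/s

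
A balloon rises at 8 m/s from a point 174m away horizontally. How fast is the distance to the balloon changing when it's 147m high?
392√5765/5765 ≈ 5.163 m/s

z² = 174² + y²
z = √(174² + 147²) = 3√5765
dz/dt = y/z · dy/dt = 147/(3√5765) · 8 = 392√5765/5765 ≈ 5.163 m/s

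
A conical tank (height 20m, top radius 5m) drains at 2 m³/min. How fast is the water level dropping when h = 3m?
32/(9π) ≈ 1.132 m/min

r/h = 5/20, so r = (1/4)h
V = (1/3)πr²h = (1/3)π((1/4)h)²h = (1/48)πh³
dV/dh = (1/16)πh²
dh/dt = (dV/dt)/(dV/dh) = -2/((1/16)π·3²) = -32/(9π) m/min
The level is dropping at 32/(9π) ≈ 1.132 m/min.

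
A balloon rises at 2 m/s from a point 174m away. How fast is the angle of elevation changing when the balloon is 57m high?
0.01038 rad/s

tan(θ) = y/174
sec²(θ) · dθ/dt = (1/174) · dy/dt
dθ/dt = cos²(θ)/174 · 2 = 174/(174² + 57²) · 2
dθ/dt = 0.01038 rad/s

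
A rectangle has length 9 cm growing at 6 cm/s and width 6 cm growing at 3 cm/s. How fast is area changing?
63 cm²/s

A = lw
dA/dt = w·dl/dt + l·dw/dt = 6·6 + 9·3 = 63 cm²/s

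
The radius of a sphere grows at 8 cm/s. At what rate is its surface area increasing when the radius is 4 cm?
256π cm²/s

S = 4πr²
dS/dt = dS/dr · dr/dt = 8πr · 8
At r = 4: dS/dt = 256π cm²/s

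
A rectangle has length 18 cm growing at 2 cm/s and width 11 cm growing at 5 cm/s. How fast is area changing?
112 cm²/s

A = lw
dA/dt = w·dl/dt + l·dw/dt = 11·2 + 18·5 = 112 cm²/s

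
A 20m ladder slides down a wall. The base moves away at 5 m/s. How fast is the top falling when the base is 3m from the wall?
15√391/391 ≈ 0.7586 m/s

x² + y² = 20²
2x·dx/dt + 2y·dy/dt = 0
dy/dt = -x/y · dx/dt = -3/√391 · 5 = -15√391/391 m/s
The top is descending at 15√391/391 ≈ 0.7586 m/s.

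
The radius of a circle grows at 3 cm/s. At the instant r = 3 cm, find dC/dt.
6π cm/s

C = 2πr
dC/dt = 2π · dr/dt = 2π · 3 = 6π cm/s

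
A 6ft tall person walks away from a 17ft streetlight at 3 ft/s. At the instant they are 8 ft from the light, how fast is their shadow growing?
18/11 ft/s

By similar triangles: 17/(x+s) = 6/s
Solving: s = 6x/11
ds/dt = 6/11 · dx/dt = 6/11 · 3 = 18/11 ft/s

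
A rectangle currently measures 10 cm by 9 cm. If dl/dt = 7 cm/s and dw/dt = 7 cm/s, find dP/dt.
28 cm/s

P = 2(l + w)
dP/dt = 2(dl/dt + dw/dt) = 2(7 + 7) = 28 cm/s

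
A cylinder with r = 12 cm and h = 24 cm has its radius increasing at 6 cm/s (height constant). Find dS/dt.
576π cm²/s

S = 2πrh + 2πr² (lateral + bases)
dS/dt = (2πh + 4πr)·dr/dt = (2π·24 + 4π·12)·6
= 576π cm²/s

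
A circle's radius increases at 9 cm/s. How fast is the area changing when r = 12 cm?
216π cm²/s

A = πr²
dA/dt = 2πr · dr/dt = 2π(12)(9) = 216π cm²/s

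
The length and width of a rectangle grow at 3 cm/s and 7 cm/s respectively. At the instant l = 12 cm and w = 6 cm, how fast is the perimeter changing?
20 cm/s

P = 2(l + w)
dP/dt = 2(dl/dt + dw/dt) = 2(3 + 7) = 20 cm/s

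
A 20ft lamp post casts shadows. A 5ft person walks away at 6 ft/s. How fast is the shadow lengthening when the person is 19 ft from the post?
2 ft/s

By similar triangles: 20/(x+s) = 5/s
Solving: s = 5x/15
ds/dt = 5/15 · dx/dt = 1/3 · 6 = 2 ft/s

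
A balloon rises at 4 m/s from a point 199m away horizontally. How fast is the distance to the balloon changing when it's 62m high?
248√43445/43445 ≈ 1.19 m/s

z² = 199² + y²
z = √(199² + 62²) = √43445
dz/dt = y/z · dy/dt = 62/√43445 · 4 = 248√43445/43445 ≈ 1.19 m/s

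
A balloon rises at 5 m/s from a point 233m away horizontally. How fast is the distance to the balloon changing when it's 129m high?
129√70930/14186 ≈ 2.422 m/s

z² = 233² + y²
z = √(233² + 129²) = √70930
dz/dt = y/z · dy/dt = 129/√70930 · 5 = 129√70930/14186 ≈ 2.422 m/s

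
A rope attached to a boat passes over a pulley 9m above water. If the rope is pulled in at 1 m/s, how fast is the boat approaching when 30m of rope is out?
10√91/91 ≈ 1.048 m/s

rope² = x² + 9²
x = √(30² - 9²) = 3√91
dx/dt = (rope/x) · d(rope)/dt = (30/(3√91)) · (-1) = -10√91/91 m/s
The boat approaches at 10√91/91 ≈ 1.048 m/s.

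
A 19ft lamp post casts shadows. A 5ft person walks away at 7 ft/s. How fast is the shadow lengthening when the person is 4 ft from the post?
5/2 ft/s

By similar triangles: 19/(x+s) = 5/s
Solving: s = 5x/14
ds/dt = 5/14 · dx/dt = 5/14 · 7 = 5/2 ft/s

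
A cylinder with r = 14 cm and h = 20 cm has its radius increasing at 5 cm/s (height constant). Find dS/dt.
480π cm²/s

S = 2πrh + 2πr² (lateral + bases)
dS/dt = (2πh + 4πr)·dr/dt = (2π·20 + 4π·14)·5
= 480π cm²/s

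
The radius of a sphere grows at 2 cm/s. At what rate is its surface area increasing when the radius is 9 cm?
144π cm²/s

S = 4πr²
dS/dt = dS/dr · dr/dt = 8πr · 2
At r = 9: dS/dt = 144π cm²/s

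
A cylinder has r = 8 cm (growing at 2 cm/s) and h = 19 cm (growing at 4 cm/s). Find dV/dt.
864π cm³/s

V = πr²h
dV/dt = 2πrh·dr/dt + πr²·dh/dt
= 2π(8)(19)(2) + π(8)²(4)
= 864π cm³/s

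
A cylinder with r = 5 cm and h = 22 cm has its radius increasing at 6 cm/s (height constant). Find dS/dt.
384π cm²/s

S = 2πrh + 2πr² (lateral + bases)
dS/dt = (2πh + 4πr)·dr/dt = (2π·22 + 4π·5)·6
= 384π cm²/s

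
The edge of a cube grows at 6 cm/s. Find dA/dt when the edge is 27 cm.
1944 cm²/s

A = 6s²
dA/dt = 12s · ds/dt = 12·27·6 = 1944 cm²/s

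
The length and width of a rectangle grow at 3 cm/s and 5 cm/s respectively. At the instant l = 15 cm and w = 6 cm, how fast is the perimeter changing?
16 cm/s

P = 2(l + w)
dP/dt = 2(dl/dt + dw/dt) = 2(3 + 5) = 16 cm/s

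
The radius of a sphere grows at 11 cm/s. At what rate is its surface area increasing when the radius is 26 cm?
2288π cm²/s

S = 4πr²
dS/dt = dS/dr · dr/dt = 8πr · 11
At r = 26: dS/dt = 2288π cm²/s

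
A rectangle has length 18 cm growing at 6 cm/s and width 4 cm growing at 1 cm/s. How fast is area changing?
42 cm²/s

A = lw
dA/dt = w·dl/dt + l·dw/dt = 4·6 + 18·1 = 42 cm²/s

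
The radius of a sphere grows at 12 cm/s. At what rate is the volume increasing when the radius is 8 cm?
3072π cm³/s

V = (4/3)πr³
dV/dt = dV/dr · dr/dt = 4πr² · 12
At r = 8: dV/dt = 3072π cm³/s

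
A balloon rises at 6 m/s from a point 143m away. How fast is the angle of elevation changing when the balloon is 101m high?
0.027993 rad/s

tan(θ) = y/143
sec²(θ) · dθ/dt = (1/143) · dy/dt
dθ/dt = cos²(θ)/143 · 6 = 143/(143² + 101²) · 6
dθ/dt = 0.027993 rad/s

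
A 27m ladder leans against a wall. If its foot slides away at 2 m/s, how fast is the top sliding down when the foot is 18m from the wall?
4√5/5 ≈ 1.789 m/s

x² + y² = 27²
2x·dx/dt + 2y·dy/dt = 0
dy/dt = -x/y · dx/dt = -18/(9√5) · 2 = -4√5/5 m/s
The top is descending at 4√5/5 ≈ 1.789 m/s.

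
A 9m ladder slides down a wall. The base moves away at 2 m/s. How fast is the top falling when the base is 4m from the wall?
8√65/65 ≈ 0.9923 m/s

x² + y² = 9²
2x·dx/dt + 2y·dy/dt = 0
dy/dt = -x/y · dx/dt = -4/√65 · 2 = -8√65/65 m/s
The top is descending at 8√65/65 ≈ 0.9923 m/s.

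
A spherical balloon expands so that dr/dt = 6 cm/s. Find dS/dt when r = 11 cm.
528π cm²/s

S = 4πr²
dS/dt = dS/dr · dr/dt = 8πr · 6
At r = 11: dS/dt = 528π cm²/s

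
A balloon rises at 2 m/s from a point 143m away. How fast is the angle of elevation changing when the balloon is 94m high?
0.009766 rad/s

tan(θ) = y/143
sec²(θ) · dθ/dt = (1/143) · dy/dt
dθ/dt = cos²(θ)/143 · 2 = 143/(143² + 94²) · 2
dθ/dt = 0.009766 rad/s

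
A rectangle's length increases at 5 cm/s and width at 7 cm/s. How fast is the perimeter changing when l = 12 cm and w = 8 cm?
24 cm/s

P = 2(l + w)
dP/dt = 2(dl/dt + dw/dt) = 2(5 + 7) = 24 cm/s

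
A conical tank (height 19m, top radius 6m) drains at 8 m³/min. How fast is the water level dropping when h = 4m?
361/(72π) ≈ 1.596 m/min

r/h = 6/19, so r = (6/19)h
V = (1/3)πr²h = (1/3)π((6/19)h)²h = (12/361)πh³
dV/dh = (36/361)πh²
dh/dt = (dV/dt)/(dV/dh) = -8/((36/361)π·4²) = -361/(72π) m/min
The level is dropping at 361/(72π) ≈ 1.596 m/min.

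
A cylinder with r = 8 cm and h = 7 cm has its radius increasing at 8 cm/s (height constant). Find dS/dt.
368π cm²/s

S = 2πrh + 2πr² (lateral + bases)
dS/dt = (2πh + 4πr)·dr/dt = (2π·7 + 4π·8)·8
= 368π cm²/s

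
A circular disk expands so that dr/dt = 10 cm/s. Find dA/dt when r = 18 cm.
360π cm²/s

A = πr²
dA/dt = 2πr · dr/dt = 2π(18)(10) = 360π cm²/s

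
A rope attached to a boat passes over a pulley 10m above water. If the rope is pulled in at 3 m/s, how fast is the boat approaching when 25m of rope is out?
5√21/7 ≈ 3.273 m/s

rope² = x² + 10²
x = √(25² - 10²) = 5√21
dx/dt = (rope/x) · d(rope)/dt = (25/(5√21)) · (-3) = -5√21/7 m/s
The boat approaches at 5√21/7 ≈ 3.273 m/s.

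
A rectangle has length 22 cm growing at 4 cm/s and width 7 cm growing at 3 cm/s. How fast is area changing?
94 cm²/s

A = lw
dA/dt = w·dl/dt + l·dw/dt = 7·4 + 22·3 = 94 cm²/s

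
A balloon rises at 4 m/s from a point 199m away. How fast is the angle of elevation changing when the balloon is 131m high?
0.014023 rad/s

tan(θ) = y/199
sec²(θ) · dθ/dt = (1/199) · dy/dt
dθ/dt = cos²(θ)/199 · 4 = 199/(199² + 131²) · 4
dθ/dt = 0.014023 rad/s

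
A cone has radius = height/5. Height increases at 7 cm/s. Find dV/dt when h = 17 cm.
2023π/25 cm³/s

V = (1/3)π(h/5)²h = πh³/75
dV/dt = πh²/25 · 7
At h = 17: dV/dt = 2023π/25 cm³/s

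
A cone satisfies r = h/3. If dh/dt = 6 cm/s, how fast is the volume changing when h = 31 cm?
1922π/3 cm³/s

V = (1/3)π(h/3)²h = πh³/27
dV/dt = πh²/9 · 6
At h = 31: dV/dt = 1922π/3 cm³/s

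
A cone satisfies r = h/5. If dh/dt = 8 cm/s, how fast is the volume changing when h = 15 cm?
72π cm³/s

V = (1/3)π(h/5)²h = πh³/75
dV/dt = πh²/25 · 8
At h = 15: dV/dt = 72π cm³/s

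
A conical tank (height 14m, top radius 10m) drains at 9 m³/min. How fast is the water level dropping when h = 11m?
441/(3025π) ≈ 0.0464 m/min

r/h = 10/14, so r = (5/7)h
V = (1/3)πr²h = (1/3)π((5/7)h)²h = (25/147)πh³
dV/dh = (25/49)πh²
dh/dt = (dV/dt)/(dV/dh) = -9/((25/49)π·11²) = -441/(3025π) m/min
The level is dropping at 441/(3025π) ≈ 0.0464 m/min.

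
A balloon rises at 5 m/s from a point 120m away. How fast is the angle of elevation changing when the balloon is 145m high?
0.016937 rad/s

tan(θ) = y/120
sec²(θ) · dθ/dt = (1/120) · dy/dt
dθ/dt = cos²(θ)/120 · 5 = 120/(120² + 145²) · 5
dθ/dt = 0.016937 rad/s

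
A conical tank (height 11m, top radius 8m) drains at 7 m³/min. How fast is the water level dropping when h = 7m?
121/(448π) ≈ 0.08597 m/min

r/h = 8/11, so r = (8/11)h
V = (1/3)πr²h = (1/3)π((8/11)h)²h = (64/363)πh³
dV/dh = (64/121)πh²
dh/dt = (dV/dt)/(dV/dh) = -7/((64/121)π·7²) = -121/(448π) m/min
The level is dropping at 121/(448π) ≈ 0.08597 m/min.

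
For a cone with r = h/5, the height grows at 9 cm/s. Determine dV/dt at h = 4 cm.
144π/25 cm³/s

V = (1/3)π(h/5)²h = πh³/75
dV/dt = πh²/25 · 9
At h = 4: dV/dt = 144π/25 cm³/s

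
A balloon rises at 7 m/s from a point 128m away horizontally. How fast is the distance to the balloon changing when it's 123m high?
861√31513/31513 ≈ 4.85 m/s

z² = 128² + y²
z = √(128² + 123²) = √31513
dz/dt = y/z · dy/dt = 123/√31513 · 7 = 861√31513/31513 ≈ 4.85 m/s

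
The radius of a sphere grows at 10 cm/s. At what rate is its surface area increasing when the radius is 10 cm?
800π cm²/s

S = 4πr²
dS/dt = dS/dr · dr/dt = 8πr · 10
At r = 10: dS/dt = 800π cm²/s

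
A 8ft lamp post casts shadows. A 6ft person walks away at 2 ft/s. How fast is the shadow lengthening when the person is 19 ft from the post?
6 ft/s

By similar triangles: 8/(x+s) = 6/s
Solving: s = 6x/2
ds/dt = 6/2 · dx/dt = 3 · 2 = 6 ft/s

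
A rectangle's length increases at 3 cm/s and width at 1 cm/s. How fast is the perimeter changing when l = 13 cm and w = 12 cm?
8 cm/s

P = 2(l + w)
dP/dt = 2(dl/dt + dw/dt) = 2(3 + 1) = 8 cm/s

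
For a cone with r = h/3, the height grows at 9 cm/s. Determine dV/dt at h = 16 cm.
256π cm³/s

V = (1/3)π(h/3)²h = πh³/27
dV/dt = πh²/9 · 9
At h = 16: dV/dt = 256π cm³/s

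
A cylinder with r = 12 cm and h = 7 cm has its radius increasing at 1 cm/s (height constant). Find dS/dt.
62π cm²/s

S = 2πrh + 2πr² (lateral + bases)
dS/dt = (2πh + 4πr)·dr/dt = (2π·7 + 4π·12)·1
= 62π cm²/s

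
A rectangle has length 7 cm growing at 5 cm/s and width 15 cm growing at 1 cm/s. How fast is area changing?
82 cm²/s

A = lw
dA/dt = w·dl/dt + l·dw/dt = 15·5 + 7·1 = 82 cm²/s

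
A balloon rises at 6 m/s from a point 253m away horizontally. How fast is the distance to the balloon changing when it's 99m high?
27√610/305 ≈ 2.186 m/s

z² = 253² + y²
z = √(253² + 99²) = 11√610
dz/dt = y/z · dy/dt = 99/(11√610) · 6 = 27√610/305 ≈ 2.186 m/s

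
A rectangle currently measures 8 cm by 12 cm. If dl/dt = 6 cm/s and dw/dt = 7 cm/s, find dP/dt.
26 cm/s

P = 2(l + w)
dP/dt = 2(dl/dt + dw/dt) = 2(6 + 7) = 26 cm/s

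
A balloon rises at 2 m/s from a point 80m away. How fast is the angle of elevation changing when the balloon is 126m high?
0.007183 rad/s

tan(θ) = y/80
sec²(θ) · dθ/dt = (1/80) · dy/dt
dθ/dt = cos²(θ)/80 · 2 = 80/(80² + 126²) · 2
dθ/dt = 0.007183 rad/s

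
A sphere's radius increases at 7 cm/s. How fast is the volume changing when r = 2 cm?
112π cm³/s

V = (4/3)πr³
dV/dt = dV/dr · dr/dt = 4πr² · 7
At r = 2: dV/dt = 112π cm³/s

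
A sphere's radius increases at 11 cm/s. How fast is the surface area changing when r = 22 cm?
1936π cm²/s

S = 4πr²
dS/dt = dS/dr · dr/dt = 8πr · 11
At r = 22: dS/dt = 1936π cm²/s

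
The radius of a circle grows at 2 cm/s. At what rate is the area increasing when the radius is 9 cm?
36π cm²/s

A = πr²
dA/dt = 2πr · dr/dt = 2π(9)(2) = 36π cm²/s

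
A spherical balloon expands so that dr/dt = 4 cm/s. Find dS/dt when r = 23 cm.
736π cm²/s

S = 4πr²
dS/dt = dS/dr · dr/dt = 8πr · 4
At r = 23: dS/dt = 736π cm²/s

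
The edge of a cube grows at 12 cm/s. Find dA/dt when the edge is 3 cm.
432 cm²/s

A = 6s²
dA/dt = 12s · ds/dt = 12·3·12 = 432 cm²/s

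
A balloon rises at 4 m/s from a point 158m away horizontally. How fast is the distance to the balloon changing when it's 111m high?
444√37285/37285 ≈ 2.299 m/s

z² = 158² + y²
z = √(158² + 111²) = √37285
dz/dt = y/z · dy/dt = 111/√37285 · 4 = 444√37285/37285 ≈ 2.299 m/s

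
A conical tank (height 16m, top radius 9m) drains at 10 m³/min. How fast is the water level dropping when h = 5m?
512/(405π) ≈ 0.4024 m/min

r/h = 9/16, so r = (9/16)h
V = (1/3)πr²h = (1/3)π((9/16)h)²h = (27/256)πh³
dV/dh = (81/256)πh²
dh/dt = (dV/dt)/(dV/dh) = -10/((81/256)π·5²) = -512/(405π) m/min
The level is dropping at 512/(405π) ≈ 0.4024 m/min.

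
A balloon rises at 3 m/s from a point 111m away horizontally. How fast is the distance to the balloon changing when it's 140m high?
420√31921/31921 ≈ 2.351 m/s

z² = 111² + y²
z = √(111² + 140²) = √31921
dz/dt = y/z · dy/dt = 140/√31921 · 3 = 420√31921/31921 ≈ 2.351 m/s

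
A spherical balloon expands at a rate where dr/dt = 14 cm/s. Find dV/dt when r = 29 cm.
47096π cm³/s

V = (4/3)πr³
dV/dt = dV/dr · dr/dt = 4πr² · 14
At r = 29: dV/dt = 47096π cm³/s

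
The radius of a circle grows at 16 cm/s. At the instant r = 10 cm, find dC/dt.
32π cm/s

C = 2πr
dC/dt = 2π · dr/dt = 2π · 16 = 32π cm/s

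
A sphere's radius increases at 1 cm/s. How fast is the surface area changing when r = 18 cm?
144π cm²/s

S = 4πr²
dS/dt = dS/dr · dr/dt = 8πr · 1
At r = 18: dS/dt = 144π cm²/s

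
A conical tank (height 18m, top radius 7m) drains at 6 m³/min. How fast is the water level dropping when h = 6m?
54/(49π) ≈ 0.3508 m/min

r/h = 7/18, so r = (7/18)h
V = (1/3)πr²h = (1/3)π((7/18)h)²h = (49/972)πh³
dV/dh = (49/324)πh²
dh/dt = (dV/dt)/(dV/dh) = -6/((49/324)π·6²) = -54/(49π) m/min
The level is dropping at 54/(49π) ≈ 0.3508 m/min.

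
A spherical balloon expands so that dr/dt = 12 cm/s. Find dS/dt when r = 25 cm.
2400π cm²/s

S = 4πr²
dS/dt = dS/dr · dr/dt = 8πr · 12
At r = 25: dS/dt = 2400π cm²/s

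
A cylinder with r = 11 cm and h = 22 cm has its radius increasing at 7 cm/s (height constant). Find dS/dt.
616π cm²/s

S = 2πrh + 2πr² (lateral + bases)
dS/dt = (2πh + 4πr)·dr/dt = (2π·22 + 4π·11)·7
= 616π cm²/s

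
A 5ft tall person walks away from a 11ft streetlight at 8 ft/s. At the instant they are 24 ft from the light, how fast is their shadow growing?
20/3 ft/s

By similar triangles: 11/(x+s) = 5/s
Solving: s = 5x/6
ds/dt = 5/6 · dx/dt = 5/6 · 8 = 20/3 ft/s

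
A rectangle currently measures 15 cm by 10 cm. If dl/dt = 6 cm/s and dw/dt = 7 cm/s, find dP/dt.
26 cm/s

P = 2(l + w)
dP/dt = 2(dl/dt + dw/dt) = 2(6 + 7) = 26 cm/s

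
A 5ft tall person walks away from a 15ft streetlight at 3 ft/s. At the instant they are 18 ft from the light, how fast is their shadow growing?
3/2 ft/s

By similar triangles: 15/(x+s) = 5/s
Solving: s = 5x/10
ds/dt = 5/10 · dx/dt = 1/2 · 3 = 3/2 ft/s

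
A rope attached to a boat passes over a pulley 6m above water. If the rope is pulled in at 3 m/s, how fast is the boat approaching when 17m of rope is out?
51√253/253 ≈ 3.206 m/s

rope² = x² + 6²
x = √(17² - 6²) = √253
dx/dt = (rope/x) · d(rope)/dt = (17/√253) · (-3) = -51√253/253 m/s
The boat approaches at 51√253/253 ≈ 3.206 m/s.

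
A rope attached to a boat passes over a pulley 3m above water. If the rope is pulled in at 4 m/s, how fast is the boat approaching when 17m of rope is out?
17√70/35 ≈ 4.064 m/s

rope² = x² + 3²
x = √(17² - 3²) = 2√70
dx/dt = (rope/x) · d(rope)/dt = (17/(2√70)) · (-4) = -17√70/35 m/s
The boat approaches at 17√70/35 ≈ 4.064 m/s.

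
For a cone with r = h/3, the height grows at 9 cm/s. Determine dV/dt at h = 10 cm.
100π cm³/s

V = (1/3)π(h/3)²h = πh³/27
dV/dt = πh²/9 · 9
At h = 10: dV/dt = 100π cm³/s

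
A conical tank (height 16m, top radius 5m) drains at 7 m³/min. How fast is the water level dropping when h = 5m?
1792/(625π) ≈ 0.9127 m/min

r/h = 5/16, so r = (5/16)h
V = (1/3)πr²h = (1/3)π((5/16)h)²h = (25/768)πh³
dV/dh = (25/256)πh²
dh/dt = (dV/dt)/(dV/dh) = -7/((25/256)π·5²) = -1792/(625π) m/min
The level is dropping at 1792/(625π) ≈ 0.9127 m/min.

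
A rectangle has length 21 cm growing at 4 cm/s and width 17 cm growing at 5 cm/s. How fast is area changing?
173 cm²/s

A = lw
dA/dt = w·dl/dt + l·dw/dt = 17·4 + 21·5 = 173 cm²/s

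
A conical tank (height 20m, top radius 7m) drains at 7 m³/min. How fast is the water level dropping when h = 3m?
400/(63π) ≈ 2.021 m/min

r/h = 7/20, so r = (7/20)h
V = (1/3)πr²h = (1/3)π((7/20)h)²h = (49/1200)πh³
dV/dh = (49/400)πh²
dh/dt = (dV/dt)/(dV/dh) = -7/((49/400)π·3²) = -400/(63π) m/min
The level is dropping at 400/(63π) ≈ 2.021 m/min.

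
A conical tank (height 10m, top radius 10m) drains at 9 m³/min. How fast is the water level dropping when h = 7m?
9/(49π) ≈ 0.05847 m/min

r/h = 10/10, so r = h
V = (1/3)πr²h = (1/3)π(h)²h = (1/3)πh³
dV/dh = πh²
dh/dt = (dV/dt)/(dV/dh) = -9/(π·7²) = -9/(49π) m/min
The level is dropping at 9/(49π) ≈ 0.05847 m/min.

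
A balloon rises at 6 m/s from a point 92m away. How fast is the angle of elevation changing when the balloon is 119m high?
0.024398 rad/s

tan(θ) = y/92
sec²(θ) · dθ/dt = (1/92) · dy/dt
dθ/dt = cos²(θ)/92 · 6 = 92/(92² + 119²) · 6
dθ/dt = 0.024398 rad/s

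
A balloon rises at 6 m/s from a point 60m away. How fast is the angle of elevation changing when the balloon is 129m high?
0.017786 rad/s

tan(θ) = y/60
sec²(θ) · dθ/dt = (1/60) · dy/dt
dθ/dt = cos²(θ)/60 · 6 = 60/(60² + 129²) · 6
dθ/dt = 0.017786 rad/s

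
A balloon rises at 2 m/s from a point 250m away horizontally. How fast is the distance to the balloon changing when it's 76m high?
76√101/1313 ≈ 0.5817 m/s

z² = 250² + y²
z = √(250² + 76²) = 26√101
dz/dt = y/z · dy/dt = 76/(26√101) · 2 = 76√101/1313 ≈ 0.5817 m/s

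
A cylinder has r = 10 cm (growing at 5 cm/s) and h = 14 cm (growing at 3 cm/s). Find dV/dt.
1700π cm³/s

V = πr²h
dV/dt = 2πrh·dr/dt + πr²·dh/dt
= 2π(10)(14)(5) + π(10)²(3)
= 1700π cm³/s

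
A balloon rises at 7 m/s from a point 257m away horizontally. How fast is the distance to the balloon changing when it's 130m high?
910√82949/82949 ≈ 3.16 m/s

z² = 257² + y²
z = √(257² + 130²) = √82949
dz/dt = y/z · dy/dt = 130/√82949 · 7 = 910√82949/82949 ≈ 3.16 m/s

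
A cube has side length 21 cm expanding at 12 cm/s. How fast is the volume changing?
15876 cm³/s

V = s³
dV/dt = 3s² · ds/dt = 3·21²·12 = 15876 cm³/s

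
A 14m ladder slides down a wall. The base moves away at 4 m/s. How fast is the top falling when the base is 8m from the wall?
16√33/33 ≈ 2.785 m/s

x² + y² = 14²
2x·dx/dt + 2y·dy/dt = 0
dy/dt = -x/y · dx/dt = -8/(2√33) · 4 = -16√33/33 m/s
The top is descending at 16√33/33 ≈ 2.785 m/s.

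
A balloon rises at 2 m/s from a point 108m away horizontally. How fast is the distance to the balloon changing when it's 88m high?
44√1213/1213 ≈ 1.263 m/s

z² = 108² + y²
z = √(108² + 88²) = 4√1213
dz/dt = y/z · dy/dt = 88/(4√1213) · 2 = 44√1213/1213 ≈ 1.263 m/s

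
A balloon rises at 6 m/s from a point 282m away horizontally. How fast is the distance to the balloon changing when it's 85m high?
510√86749/86749 ≈ 1.732 m/s

z² = 282² + y²
z = √(282² + 85²) = √86749
dz/dt = y/z · dy/dt = 85/√86749 · 6 = 510√86749/86749 ≈ 1.732 m/s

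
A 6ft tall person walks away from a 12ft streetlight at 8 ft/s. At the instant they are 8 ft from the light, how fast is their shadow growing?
8 ft/s

By similar triangles: 12/(x+s) = 6/s
Solving: s = 6x/6
ds/dt = 6/6 · dx/dt = 1 · 8 = 8 ft/s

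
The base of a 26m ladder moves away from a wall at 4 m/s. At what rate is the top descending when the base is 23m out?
92√3/21 ≈ 7.588 m/s

x² + y² = 26²
2x·dx/dt + 2y·dy/dt = 0
dy/dt = -x/y · dx/dt = -23/(7√3) · 4 = -92√3/21 m/s
The top is descending at 92√3/21 ≈ 7.588 m/s.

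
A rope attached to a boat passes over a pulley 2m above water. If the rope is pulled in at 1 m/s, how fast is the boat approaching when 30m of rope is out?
15√14/56 ≈ 1.002 m/s

rope² = x² + 2²
x = √(30² - 2²) = 8√14
dx/dt = (rope/x) · d(rope)/dt = (30/(8√14)) · (-1) = -15√14/56 m/s
The boat approaches at 15√14/56 ≈ 1.002 m/s.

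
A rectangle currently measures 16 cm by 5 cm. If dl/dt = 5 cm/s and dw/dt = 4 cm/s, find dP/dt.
18 cm/s

P = 2(l + w)
dP/dt = 2(dl/dt + dw/dt) = 2(5 + 4) = 18 cm/s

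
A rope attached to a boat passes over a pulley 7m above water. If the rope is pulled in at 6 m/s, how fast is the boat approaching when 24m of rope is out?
144√527/527 ≈ 6.273 m/s

rope² = x² + 7²
x = √(24² - 7²) = √527
dx/dt = (rope/x) · d(rope)/dt = (24/√527) · (-6) = -144√527/527 m/s
The boat approaches at 144√527/527 ≈ 6.273 m/s.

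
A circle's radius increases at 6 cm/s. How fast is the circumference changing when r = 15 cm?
12π cm/s

C = 2πr
dC/dt = 2π · dr/dt = 2π · 6 = 12π cm/s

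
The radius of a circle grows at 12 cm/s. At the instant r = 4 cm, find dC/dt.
24π cm/s

C = 2πr
dC/dt = 2π · dr/dt = 2π · 12 = 24π cm/s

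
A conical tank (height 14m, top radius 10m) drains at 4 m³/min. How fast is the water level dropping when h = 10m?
49/(625π) ≈ 0.02496 m/min

r/h = 10/14, so r = (5/7)h
V = (1/3)πr²h = (1/3)π((5/7)h)²h = (25/147)πh³
dV/dh = (25/49)πh²
dh/dt = (dV/dt)/(dV/dh) = -4/((25/49)π·10²) = -49/(625π) m/min
The level is dropping at 49/(625π) ≈ 0.02496 m/min.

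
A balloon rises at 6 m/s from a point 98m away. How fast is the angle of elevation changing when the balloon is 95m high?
0.031564 rad/s

tan(θ) = y/98
sec²(θ) · dθ/dt = (1/98) · dy/dt
dθ/dt = cos²(θ)/98 · 6 = 98/(98² + 95²) · 6
dθ/dt = 0.031564 rad/s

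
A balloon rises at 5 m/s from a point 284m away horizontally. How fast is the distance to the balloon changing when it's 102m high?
51√22765/4553 ≈ 1.69 m/s

z² = 284² + y²
z = √(284² + 102²) = 2√22765
dz/dt = y/z · dy/dt = 102/(2√22765) · 5 = 51√22765/4553 ≈ 1.69 m/s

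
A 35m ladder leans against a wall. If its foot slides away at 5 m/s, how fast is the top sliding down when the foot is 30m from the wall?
30√13/13 ≈ 8.321 m/s

x² + y² = 35²
2x·dx/dt + 2y·dy/dt = 0
dy/dt = -x/y · dx/dt = -30/(5√13) · 5 = -30√13/13 m/s
The top is descending at 30√13/13 ≈ 8.321 m/s.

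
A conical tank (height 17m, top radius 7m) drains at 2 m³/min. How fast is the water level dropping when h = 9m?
578/(3969π) ≈ 0.04636 m/min

r/h = 7/17, so r = (7/17)h
V = (1/3)πr²h = (1/3)π((7/17)h)²h = (49/867)πh³
dV/dh = (49/289)πh²
dh/dt = (dV/dt)/(dV/dh) = -2/((49/289)π·9²) = -578/(3969π) m/min
The level is dropping at 578/(3969π) ≈ 0.04636 m/min.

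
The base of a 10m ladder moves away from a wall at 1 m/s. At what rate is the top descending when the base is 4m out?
2√21/21 ≈ 0.4364 m/s

x² + y² = 10²
2x·dx/dt + 2y·dy/dt = 0
dy/dt = -x/y · dx/dt = -4/(2√21) · 1 = -2√21/21 m/s
The top is descending at 2√21/21 ≈ 0.4364 m/s.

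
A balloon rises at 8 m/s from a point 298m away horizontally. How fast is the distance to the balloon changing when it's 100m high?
400√24701/24701 ≈ 2.545 m/s

z² = 298² + y²
z = √(298² + 100²) = 2√24701
dz/dt = y/z · dy/dt = 100/(2√24701) · 8 = 400√24701/24701 ≈ 2.545 m/s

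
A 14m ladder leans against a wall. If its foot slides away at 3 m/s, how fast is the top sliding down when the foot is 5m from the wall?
5√19/19 ≈ 1.147 m/s

x² + y² = 14²
2x·dx/dt + 2y·dy/dt = 0
dy/dt = -x/y · dx/dt = -5/(3√19) · 3 = -5√19/19 m/s
The top is descending at 5√19/19 ≈ 1.147 m/s.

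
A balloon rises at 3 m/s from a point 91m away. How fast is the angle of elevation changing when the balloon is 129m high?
0.010954 rad/s

tan(θ) = y/91
sec²(θ) · dθ/dt = (1/91) · dy/dt
dθ/dt = cos²(θ)/91 · 3 = 91/(91² + 129²) · 3
dθ/dt = 0.010954 rad/s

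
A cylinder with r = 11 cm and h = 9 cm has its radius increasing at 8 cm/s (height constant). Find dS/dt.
496π cm²/s

S = 2πrh + 2πr² (lateral + bases)
dS/dt = (2πh + 4πr)·dr/dt = (2π·9 + 4π·11)·8
= 496π cm²/s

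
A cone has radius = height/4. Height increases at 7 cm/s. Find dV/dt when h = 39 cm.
10647π/16 cm³/s

V = (1/3)π(h/4)²h = πh³/48
dV/dt = πh²/16 · 7
At h = 39: dV/dt = 10647π/16 cm³/s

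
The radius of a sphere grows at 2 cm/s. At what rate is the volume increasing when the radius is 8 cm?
512π cm³/s

V = (4/3)πr³
dV/dt = dV/dr · dr/dt = 4πr² · 2
At r = 8: dV/dt = 512π cm³/s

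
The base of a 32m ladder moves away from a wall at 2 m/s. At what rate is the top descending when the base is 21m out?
42√583/583 ≈ 1.739 m/s

x² + y² = 32²
2x·dx/dt + 2y·dy/dt = 0
dy/dt = -x/y · dx/dt = -21/√583 · 2 = -42√583/583 m/s
The top is descending at 42√583/583 ≈ 1.739 m/s.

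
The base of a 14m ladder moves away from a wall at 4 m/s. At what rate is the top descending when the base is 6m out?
3√10/5 ≈ 1.897 m/s

x² + y² = 14²
2x·dx/dt + 2y·dy/dt = 0
dy/dt = -x/y · dx/dt = -6/(4√10) · 4 = -3√10/5 m/s
The top is descending at 3√10/5 ≈ 1.897 m/s.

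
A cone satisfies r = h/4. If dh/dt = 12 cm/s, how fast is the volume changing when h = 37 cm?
4107π/4 cm³/s

V = (1/3)π(h/4)²h = πh³/48
dV/dt = πh²/16 · 12
At h = 37: dV/dt = 4107π/4 cm³/s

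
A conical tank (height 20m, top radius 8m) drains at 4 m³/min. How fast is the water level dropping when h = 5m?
1/π ≈ 0.3183 m/min

r/h = 8/20, so r = (2/5)h
V = (1/3)πr²h = (1/3)π((2/5)h)²h = (4/75)πh³
dV/dh = (4/25)πh²
dh/dt = (dV/dt)/(dV/dh) = -4/((4/25)π·5²) = -1/π m/min
The level is dropping at 1/π ≈ 0.3183 m/min.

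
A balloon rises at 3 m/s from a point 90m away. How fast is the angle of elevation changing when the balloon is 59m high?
0.023314 rad/s

tan(θ) = y/90
sec²(θ) · dθ/dt = (1/90) · dy/dt
dθ/dt = cos²(θ)/90 · 3 = 90/(90² + 59²) · 3
dθ/dt = 0.023314 rad/s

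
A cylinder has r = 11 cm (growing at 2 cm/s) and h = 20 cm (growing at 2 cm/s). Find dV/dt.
1122π cm³/s

V = πr²h
dV/dt = 2πrh·dr/dt + πr²·dh/dt
= 2π(11)(20)(2) + π(11)²(2)
= 1122π cm³/s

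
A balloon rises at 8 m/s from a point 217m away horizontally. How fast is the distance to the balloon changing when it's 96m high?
768√56305/56305 ≈ 3.237 m/s

z² = 217² + y²
z = √(217² + 96²) = √56305
dz/dt = y/z · dy/dt = 96/√56305 · 8 = 768√56305/56305 ≈ 3.237 m/s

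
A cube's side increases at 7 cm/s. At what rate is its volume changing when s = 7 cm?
1029 cm³/s

V = s³
dV/dt = 3s² · ds/dt = 3·7²·7 = 1029 cm³/s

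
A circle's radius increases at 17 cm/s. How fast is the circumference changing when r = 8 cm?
34π cm/s

C = 2πr
dC/dt = 2π · dr/dt = 2π · 17 = 34π cm/s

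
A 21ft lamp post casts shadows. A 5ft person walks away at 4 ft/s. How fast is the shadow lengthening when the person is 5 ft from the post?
5/4 ft/s

By similar triangles: 21/(x+s) = 5/s
Solving: s = 5x/16
ds/dt = 5/16 · dx/dt = 5/16 · 4 = 5/4 ft/s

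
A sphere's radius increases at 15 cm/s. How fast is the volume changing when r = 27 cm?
43740π cm³/s

V = (4/3)πr³
dV/dt = dV/dr · dr/dt = 4πr² · 15
At r = 27: dV/dt = 43740π cm³/s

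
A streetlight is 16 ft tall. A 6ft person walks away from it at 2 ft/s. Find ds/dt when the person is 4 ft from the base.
6/5 ft/s

By similar triangles: 16/(x+s) = 6/s
Solving: s = 6x/10
ds/dt = 6/10 · dx/dt = 3/5 · 2 = 6/5 ft/s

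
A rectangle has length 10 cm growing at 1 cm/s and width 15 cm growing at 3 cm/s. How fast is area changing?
45 cm²/s

A = lw
dA/dt = w·dl/dt + l·dw/dt = 15·1 + 10·3 = 45 cm²/s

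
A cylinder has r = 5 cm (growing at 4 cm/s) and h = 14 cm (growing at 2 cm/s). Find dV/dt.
610π cm³/s

V = πr²h
dV/dt = 2πrh·dr/dt + πr²·dh/dt
= 2π(5)(14)(4) + π(5)²(2)
= 610π cm³/s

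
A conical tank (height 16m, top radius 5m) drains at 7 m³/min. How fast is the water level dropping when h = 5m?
1792/(625π) ≈ 0.9127 m/min

r/h = 5/16, so r = (5/16)h
V = (1/3)πr²h = (1/3)π((5/16)h)²h = (25/768)πh³
dV/dh = (25/256)πh²
dh/dt = (dV/dt)/(dV/dh) = -7/((25/256)π·5²) = -1792/(625π) m/min
The level is dropping at 1792/(625π) ≈ 0.9127 m/min.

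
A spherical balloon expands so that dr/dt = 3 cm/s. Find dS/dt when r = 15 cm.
360π cm²/s

S = 4πr²
dS/dt = dS/dr · dr/dt = 8πr · 3
At r = 15: dS/dt = 360π cm²/s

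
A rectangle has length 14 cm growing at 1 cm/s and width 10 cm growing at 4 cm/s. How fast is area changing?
66 cm²/s

A = lw
dA/dt = w·dl/dt + l·dw/dt = 10·1 + 14·4 = 66 cm²/s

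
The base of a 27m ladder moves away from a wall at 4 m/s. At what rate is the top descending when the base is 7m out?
7√170/85 ≈ 1.074 m/s

x² + y² = 27²
2x·dx/dt + 2y·dy/dt = 0
dy/dt = -x/y · dx/dt = -7/(2√170) · 4 = -7√170/85 m/s
The top is descending at 7√170/85 ≈ 1.074 m/s.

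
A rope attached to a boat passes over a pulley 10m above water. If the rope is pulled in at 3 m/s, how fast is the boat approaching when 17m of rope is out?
17√21/21 ≈ 3.71 m/s

rope² = x² + 10²
x = √(17² - 10²) = 3√21
dx/dt = (rope/x) · d(rope)/dt = (17/(3√21)) · (-3) = -17√21/21 m/s
The boat approaches at 17√21/21 ≈ 3.71 m/s.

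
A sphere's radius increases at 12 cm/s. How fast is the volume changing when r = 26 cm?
32448π cm³/s

V = (4/3)πr³
dV/dt = dV/dr · dr/dt = 4πr² · 12
At r = 26: dV/dt = 32448π cm³/s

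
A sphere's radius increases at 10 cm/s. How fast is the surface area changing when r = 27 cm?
2160π cm²/s

S = 4πr²
dS/dt = dS/dr · dr/dt = 8πr · 10
At r = 27: dS/dt = 2160π cm²/s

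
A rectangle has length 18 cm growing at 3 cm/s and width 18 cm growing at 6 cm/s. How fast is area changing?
162 cm²/s

A = lw
dA/dt = w·dl/dt + l·dw/dt = 18·3 + 18·6 = 162 cm²/s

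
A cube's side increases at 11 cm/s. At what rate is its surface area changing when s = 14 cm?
1848 cm²/s

A = 6s²
dA/dt = 12s · ds/dt = 12·14·11 = 1848 cm²/s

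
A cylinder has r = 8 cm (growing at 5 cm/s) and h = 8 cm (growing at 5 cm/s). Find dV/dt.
960π cm³/s

V = πr²h
dV/dt = 2πrh·dr/dt + πr²·dh/dt
= 2π(8)(8)(5) + π(8)²(5)
= 960π cm³/s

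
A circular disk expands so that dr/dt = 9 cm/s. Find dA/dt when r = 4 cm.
72π cm²/s

A = πr²
dA/dt = 2πr · dr/dt = 2π(4)(9) = 72π cm²/s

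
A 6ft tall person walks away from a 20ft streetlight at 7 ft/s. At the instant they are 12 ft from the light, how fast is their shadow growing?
3 ft/s

By similar triangles: 20/(x+s) = 6/s
Solving: s = 6x/14
ds/dt = 6/14 · dx/dt = 3/7 · 7 = 3 ft/s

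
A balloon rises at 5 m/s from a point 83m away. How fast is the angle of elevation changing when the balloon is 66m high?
0.036905 rad/s

tan(θ) = y/83
sec²(θ) · dθ/dt = (1/83) · dy/dt
dθ/dt = cos²(θ)/83 · 5 = 83/(83² + 66²) · 5
dθ/dt = 0.036905 rad/s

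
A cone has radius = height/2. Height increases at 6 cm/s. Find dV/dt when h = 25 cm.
1875π/2 cm³/s

V = (1/3)π(h/2)²h = πh³/12
dV/dt = πh²/4 · 6
At h = 25: dV/dt = 1875π/2 cm³/s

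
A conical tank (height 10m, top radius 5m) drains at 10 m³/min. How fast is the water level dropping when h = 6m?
10/(9π) ≈ 0.3537 m/min

r/h = 5/10, so r = (1/2)h
V = (1/3)πr²h = (1/3)π((1/2)h)²h = (1/12)πh³
dV/dh = (1/4)πh²
dh/dt = (dV/dt)/(dV/dh) = -10/((1/4)π·6²) = -10/(9π) m/min
The level is dropping at 10/(9π) ≈ 0.3537 m/min.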